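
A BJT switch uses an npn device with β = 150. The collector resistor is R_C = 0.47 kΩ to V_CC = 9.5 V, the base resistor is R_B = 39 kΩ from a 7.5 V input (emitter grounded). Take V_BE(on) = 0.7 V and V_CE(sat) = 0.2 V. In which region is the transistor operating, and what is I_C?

saturation; I_C ≈ 20 mA

Assume active: I_B = (7.5 − 0.7)/39 = 0.174 mA, giving I_C = β·I_B = 26.2 mA.
But then V_CE = 9.5 − 26.2×0.47 = -2.79 V < V_CE(sat) = 0.2 V — impossible in the active region.
So the transistor is saturated. With V_CE = 0.2 V, I_C = (V_CC − 0.2)/R_C = 9.3/0.47 = 19.8 mA.
Check: β·I_B = 26.2 mA > I_C = 19.8 mA, confirming saturation.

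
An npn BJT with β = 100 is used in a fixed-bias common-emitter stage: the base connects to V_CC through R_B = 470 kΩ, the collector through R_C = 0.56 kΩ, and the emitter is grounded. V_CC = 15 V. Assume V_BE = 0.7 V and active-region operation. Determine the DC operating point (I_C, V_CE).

Base loop: V_CC = I_B·R_B + V_BE, so I_B = (15 − 0.7)/470 kΩ = 0.0304 mA.
In the active region I_C = β·I_B = 100 × 0.0304 = 3.04 mA.
Collector loop: V_CE = V_CC − I_C·R_C = 15 − 3.04×0.56 = 13.3 V.
Since V_CE = 13.3 V > V_CE(sat) ≈ 0.2 V, the transistor is in the active region as assumed.

I_C ≈ 3 mA, V_CE ≈ 13 V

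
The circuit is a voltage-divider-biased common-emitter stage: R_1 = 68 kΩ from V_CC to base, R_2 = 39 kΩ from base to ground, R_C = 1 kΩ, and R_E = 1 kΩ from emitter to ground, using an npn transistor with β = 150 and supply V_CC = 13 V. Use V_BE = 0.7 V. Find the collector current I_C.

Thevenize the base divider: V_Th = V_CC·R_2/(R_1+R_2) = 13×39/107 = 4.74 V, R_Th = R_1‖R_2 = 24.8 kΩ.
Base-emitter loop: V_Th = I_B·R_Th + V_BE + (β+1)I_B·R_E, so I_B = (4.74 − 0.7) / (24.8 + 151×1) = 0.023 mA.
I_C = β·I_B = 150×0.023 = 3.45 mA, and I_E = (β+1)I_B = 3.47 mA.
V_CE = V_CC − I_C·R_C − I_E·R_E = 13 − 3.45×1 − 3.47×1 = 6.09 V.
V_CE = 6.09 V > 0.2 V confirms active-region operation.

I_C ≈ 3.4 mA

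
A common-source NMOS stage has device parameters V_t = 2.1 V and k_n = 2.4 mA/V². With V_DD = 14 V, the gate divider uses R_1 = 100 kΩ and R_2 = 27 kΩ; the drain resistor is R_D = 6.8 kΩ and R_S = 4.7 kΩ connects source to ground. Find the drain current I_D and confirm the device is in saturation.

I_D ≈ 0.12 mA

V_G = V_DD·R_2/(R_1+R_2) = 14×27/127 = 2.98 V.
Assume saturation: I_D = (k_n/2)(V_GS − V_t)² with V_GS = V_G − I_D·R_S = 2.98 − 4.7·I_D.
Substituting gives 26.5·I_D² − 10.9·I_D + 0.922 = 0, with roots I_D = 0.119 or 0.291 mA.
The root I_D = 0.291 mA gives V_GS = 1.61 V ≤ V_t, so take I_D = 0.119 mA.
Then V_GS = 2.42 V and V_DS = V_DD − I_D(R_D+R_S) = 14 − 0.119×11.5 = 12.6 V.
Saturation requires V_DS ≥ V_GS − V_t = 0.315 V; 12.6 ≥ 0.315 ✓.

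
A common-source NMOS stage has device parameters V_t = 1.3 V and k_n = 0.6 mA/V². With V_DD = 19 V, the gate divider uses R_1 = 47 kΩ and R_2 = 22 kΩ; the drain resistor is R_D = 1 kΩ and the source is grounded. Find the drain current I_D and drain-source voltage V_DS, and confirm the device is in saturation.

V_G = V_DD·R_2/(R_1+R_2) = 19×22/69 = 6.06 V. With the source grounded, V_GS = V_G = 6.06 V.
Assume saturation: I_D = (k_n/2)(V_GS − V_t)² = (0.6/2)×(6.06 − 1.3)² = 0.3×4.76² = 6.79 mA.
V_DS = V_DD − I_D·R_D = 19 − 6.79×1 = 12.2 V.
Saturation requires V_DS ≥ V_GS − V_t = 4.76 V; 12.2 ≥ 4.76 ✓.

I_D ≈ 6.8 mA, V_DS ≈ 12 V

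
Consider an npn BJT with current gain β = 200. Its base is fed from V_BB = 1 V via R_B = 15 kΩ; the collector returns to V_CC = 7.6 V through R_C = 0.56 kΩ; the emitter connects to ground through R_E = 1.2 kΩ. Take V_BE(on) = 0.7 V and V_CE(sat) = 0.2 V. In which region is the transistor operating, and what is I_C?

Assume active. Base-emitter loop: I_B = (V_BB − V_BE)/(R_B + (β+1)R_E) = (1 − 0.7)/(15 + 201×1.2) = 0.00117 mA.
I_C = β·I_B = 200×0.00117 = 0.234 mA.
V_CE = V_CC − I_C·R_C − I_E·R_E = 7.6 − 0.234×0.56 − 0.235×1.2 = 7.19 V > V_CE(sat), so the active-region assumption holds.

active; I_C ≈ 0.23 mA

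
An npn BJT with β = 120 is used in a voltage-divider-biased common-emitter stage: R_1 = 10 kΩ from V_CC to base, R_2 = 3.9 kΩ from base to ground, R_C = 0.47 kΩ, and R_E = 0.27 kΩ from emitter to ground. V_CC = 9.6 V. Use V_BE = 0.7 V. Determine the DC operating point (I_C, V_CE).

Thevenize the base divider: V_Th = V_CC·R_2/(R_1+R_2) = 9.6×3.9/13.9 = 2.69 V, R_Th = R_1‖R_2 = 2.81 kΩ.
Base-emitter loop: V_Th = I_B·R_Th + V_BE + (β+1)I_B·R_E, so I_B = (2.69 − 0.7) / (2.81 + 121×0.27) = 0.0562 mA.
I_C = β·I_B = 120×0.0562 = 6.74 mA, and I_E = (β+1)I_B = 6.8 mA.
V_CE = V_CC − I_C·R_C − I_E·R_E = 9.6 − 6.74×0.47 − 6.8×0.27 = 4.59 V.
V_CE = 4.59 V > 0.2 V confirms active-region operation.

I_C ≈ 6.7 mA, V_CE ≈ 4.6 V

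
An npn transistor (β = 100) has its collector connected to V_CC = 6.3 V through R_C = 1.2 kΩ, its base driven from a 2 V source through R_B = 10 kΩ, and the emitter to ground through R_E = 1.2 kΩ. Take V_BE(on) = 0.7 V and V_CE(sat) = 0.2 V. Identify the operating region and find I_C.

Assume active. Base-emitter loop: I_B = (V_BB − V_BE)/(R_B + (β+1)R_E) = (2 − 0.7)/(10 + 101×1.2) = 0.00991 mA.
I_C = β·I_B = 100×0.00991 = 0.991 mA.
V_CE = V_CC − I_C·R_C − I_E·R_E = 6.3 − 0.991×1.2 − 1×1.2 = 3.91 V > V_CE(sat), so the active-region assumption holds.

active; I_C ≈ 0.99 mA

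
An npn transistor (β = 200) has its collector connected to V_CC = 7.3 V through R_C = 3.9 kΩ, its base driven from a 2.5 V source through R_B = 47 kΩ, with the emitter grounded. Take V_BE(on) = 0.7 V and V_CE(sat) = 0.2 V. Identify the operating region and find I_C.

saturation; I_C ≈ 1.8 mA

Assume active: I_B = (2.5 − 0.7)/47 = 0.0383 mA, giving I_C = β·I_B = 7.66 mA.
But then V_CE = 7.3 − 7.66×3.9 = -22.6 V < V_CE(sat) = 0.2 V — impossible in the active region.
So the transistor is saturated. With V_CE = 0.2 V, I_C = (V_CC − 0.2)/R_C = 7.1/3.9 = 1.82 mA.
Check: β·I_B = 7.66 mA > I_C = 1.82 mA, confirming saturation.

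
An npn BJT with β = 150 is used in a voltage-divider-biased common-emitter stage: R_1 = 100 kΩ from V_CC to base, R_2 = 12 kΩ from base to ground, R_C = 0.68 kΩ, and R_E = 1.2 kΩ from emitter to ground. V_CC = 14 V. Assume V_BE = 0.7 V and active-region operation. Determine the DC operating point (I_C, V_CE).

Thevenize the base divider: V_Th = V_CC·R_2/(R_1+R_2) = 14×12/112 = 1.5 V, R_Th = R_1‖R_2 = 10.7 kΩ.
Base-emitter loop: V_Th = I_B·R_Th + V_BE + (β+1)I_B·R_E, so I_B = (1.5 − 0.7) / (10.7 + 151×1.2) = 0.00417 mA.
I_C = β·I_B = 150×0.00417 = 0.625 mA, and I_E = (β+1)I_B = 0.629 mA.
V_CE = V_CC − I_C·R_C − I_E·R_E = 14 − 0.625×0.68 − 0.629×1.2 = 12.8 V.
V_CE = 12.8 V > 0.2 V confirms active-region operation.

I_C ≈ 0.63 mA, V_CE ≈ 13 V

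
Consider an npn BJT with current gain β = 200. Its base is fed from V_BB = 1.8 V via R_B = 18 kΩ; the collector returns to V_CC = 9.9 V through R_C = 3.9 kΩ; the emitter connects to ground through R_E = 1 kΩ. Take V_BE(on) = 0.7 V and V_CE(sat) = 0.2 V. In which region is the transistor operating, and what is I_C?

Assume active. Base-emitter loop: I_B = (V_BB − V_BE)/(R_B + (β+1)R_E) = (1.8 − 0.7)/(18 + 201×1) = 0.00502 mA.
I_C = β·I_B = 200×0.00502 = 1 mA.
V_CE = V_CC − I_C·R_C − I_E·R_E = 9.9 − 1×3.9 − 1.01×1 = 4.97 V > V_CE(sat), so the active-region assumption holds.

active; I_C ≈ 1 mA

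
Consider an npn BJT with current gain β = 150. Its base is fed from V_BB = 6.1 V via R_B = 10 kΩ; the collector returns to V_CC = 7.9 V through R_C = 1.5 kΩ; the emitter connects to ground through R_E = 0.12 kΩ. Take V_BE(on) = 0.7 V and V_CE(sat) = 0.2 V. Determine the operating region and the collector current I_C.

Assume active: I_B = (6.1 − 0.7)/(10 + 151×0.12) = 0.192 mA, I_C = β·I_B = 28.8 mA.
Then V_CE = 7.9 − 28.8×1.5 − 29×0.12 = -38.8 V < 0.2 V — the active assumption fails.
Re-solve with V_CE = 0.2 V. KCL at the emitter: V_E/R_E = (V_BB−0.7−V_E)/R_B + (V_CC−0.2−V_E)/R_C, giving V_E = 0.623 V.
I_C = (V_CC − 0.2 − V_E)/R_C = (7.7 − 0.623)/1.5 = 4.72 mA.
Check: I_B = (5.4 − 0.623)/10 = 0.478 mA, and β·I_B = 71.6 mA > I_C, confirming saturation.

saturation; I_C ≈ 4.7 mA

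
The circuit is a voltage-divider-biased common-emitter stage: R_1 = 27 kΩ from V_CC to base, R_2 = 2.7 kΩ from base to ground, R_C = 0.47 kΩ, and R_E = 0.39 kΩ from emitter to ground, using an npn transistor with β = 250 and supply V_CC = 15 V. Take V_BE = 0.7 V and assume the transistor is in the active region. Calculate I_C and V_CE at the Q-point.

Thevenize the base divider: V_Th = V_CC·R_2/(R_1+R_2) = 15×2.7/29.7 = 1.36 V, R_Th = R_1‖R_2 = 2.45 kΩ.
Base-emitter loop: V_Th = I_B·R_Th + V_BE + (β+1)I_B·R_E, so I_B = (1.36 − 0.7) / (2.45 + 251×0.39) = 0.00661 mA.
I_C = β·I_B = 250×0.00661 = 1.65 mA, and I_E = (β+1)I_B = 1.66 mA.
V_CE = V_CC − I_C·R_C − I_E·R_E = 15 − 1.65×0.47 − 1.66×0.39 = 13.6 V.
V_CE = 13.6 V > 0.2 V confirms active-region operation.

I_C ≈ 1.7 mA, V_CE ≈ 14 V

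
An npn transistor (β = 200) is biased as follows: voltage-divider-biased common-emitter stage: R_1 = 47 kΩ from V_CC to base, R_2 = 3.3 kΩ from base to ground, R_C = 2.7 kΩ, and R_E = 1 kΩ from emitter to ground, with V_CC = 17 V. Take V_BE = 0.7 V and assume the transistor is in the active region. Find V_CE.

Thevenize the base divider: V_Th = V_CC·R_2/(R_1+R_2) = 17×3.3/50.3 = 1.12 V, R_Th = R_1‖R_2 = 3.08 kΩ.
Base-emitter loop: V_Th = I_B·R_Th + V_BE + (β+1)I_B·R_E, so I_B = (1.12 − 0.7) / (3.08 + 201×1) = 0.00203 mA.
I_C = β·I_B = 200×0.00203 = 0.407 mA, and I_E = (β+1)I_B = 0.409 mA.
V_CE = V_CC − I_C·R_C − I_E·R_E = 17 − 0.407×2.7 − 0.409×1 = 15.5 V.
V_CE = 15.5 V > 0.2 V confirms active-region operation.

V_CE ≈ 15 V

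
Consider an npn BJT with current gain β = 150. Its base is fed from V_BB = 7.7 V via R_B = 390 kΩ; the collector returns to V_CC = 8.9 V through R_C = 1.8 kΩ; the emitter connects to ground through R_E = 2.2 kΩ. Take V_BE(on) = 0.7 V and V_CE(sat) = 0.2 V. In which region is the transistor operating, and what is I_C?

Assume active. Base-emitter loop: I_B = (V_BB − V_BE)/(R_B + (β+1)R_E) = (7.7 − 0.7)/(390 + 151×2.2) = 0.00969 mA.
I_C = β·I_B = 150×0.00969 = 1.45 mA.
V_CE = V_CC − I_C·R_C − I_E·R_E = 8.9 − 1.45×1.8 − 1.46×2.2 = 3.06 V > V_CE(sat), so the active-region assumption holds.

active; I_C ≈ 1.5 mA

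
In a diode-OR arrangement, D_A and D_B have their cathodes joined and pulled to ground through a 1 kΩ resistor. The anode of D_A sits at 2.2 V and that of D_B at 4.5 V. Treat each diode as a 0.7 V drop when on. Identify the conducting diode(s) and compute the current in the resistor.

Assume both conduct. Then node N would need to be at both 2.2−0.7 = 1.5 V and 4.5−0.7 = 3.8 V, which is impossible.
Assume only D_B conducts: V_N = 4.5 − 0.7 = 3.8 V, so I_R = 3.8/1 = 3.8 mA.
Check D_A: its anode-to-cathode voltage is 2.2 − 3.8 = -1.6 V < 0.7 V, so it is off. The assumption is consistent.

Only D_B conducts; I_R ≈ 3.8 mA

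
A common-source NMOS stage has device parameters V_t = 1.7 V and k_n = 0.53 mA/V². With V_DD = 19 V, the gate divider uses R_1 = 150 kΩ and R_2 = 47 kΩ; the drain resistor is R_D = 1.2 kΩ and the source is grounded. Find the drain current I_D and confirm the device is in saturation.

I_D ≈ 2.1 mA

V_G = V_DD·R_2/(R_1+R_2) = 19×47/197 = 4.53 V. With the source grounded, V_GS = V_G = 4.53 V.
Assume saturation: I_D = (k_n/2)(V_GS − V_t)² = (0.53/2)×(4.53 − 1.7)² = 0.265×2.83² = 2.13 mA.
V_DS = V_DD − I_D·R_D = 19 − 2.13×1.2 = 16.4 V.
Saturation requires V_DS ≥ V_GS − V_t = 2.83 V; 16.4 ≥ 2.83 ✓.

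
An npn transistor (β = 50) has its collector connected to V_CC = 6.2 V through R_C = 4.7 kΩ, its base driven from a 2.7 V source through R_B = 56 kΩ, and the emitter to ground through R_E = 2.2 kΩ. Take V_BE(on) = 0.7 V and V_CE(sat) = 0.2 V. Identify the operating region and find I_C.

active; I_C ≈ 0.59 mA

Assume active. Base-emitter loop: I_B = (V_BB − V_BE)/(R_B + (β+1)R_E) = (2.7 − 0.7)/(56 + 51×2.2) = 0.0119 mA.
I_C = β·I_B = 50×0.0119 = 0.595 mA.
V_CE = V_CC − I_C·R_C − I_E·R_E = 6.2 − 0.595×4.7 − 0.606×2.2 = 2.07 V > V_CE(sat), so the active-region assumption holds.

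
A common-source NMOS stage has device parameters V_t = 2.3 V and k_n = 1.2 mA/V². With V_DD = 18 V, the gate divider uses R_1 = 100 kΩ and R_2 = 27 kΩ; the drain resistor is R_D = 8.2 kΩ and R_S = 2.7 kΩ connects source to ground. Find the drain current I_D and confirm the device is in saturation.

I_D ≈ 0.3 mA

V_G = V_DD·R_2/(R_1+R_2) = 18×27/127 = 3.83 V.
Assume saturation: I_D = (k_n/2)(V_GS − V_t)² with V_GS = V_G − I_D·R_S = 3.83 − 2.7·I_D.
Substituting gives 4.37·I_D² − 5.95·I_D + 1.4 = 0, with roots I_D = 0.302 or 1.06 mA.
The root I_D = 1.06 mA gives V_GS = 0.973 V ≤ V_t, so take I_D = 0.302 mA.
Then V_GS = 3.01 V and V_DS = V_DD − I_D(R_D+R_S) = 18 − 0.302×10.9 = 14.7 V.
Saturation requires V_DS ≥ V_GS − V_t = 0.71 V; 14.7 ≥ 0.71 ✓.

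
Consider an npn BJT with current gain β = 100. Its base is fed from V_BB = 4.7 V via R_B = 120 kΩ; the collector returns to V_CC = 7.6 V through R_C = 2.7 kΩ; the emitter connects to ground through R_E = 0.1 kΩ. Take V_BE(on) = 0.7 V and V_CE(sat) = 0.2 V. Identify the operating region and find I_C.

Assume active: I_B = (4.7 − 0.7)/(120 + 101×0.1) = 0.0307 mA, I_C = β·I_B = 3.07 mA.
Then V_CE = 7.6 − 3.07×2.7 − 3.11×0.1 = -1.01 V < 0.2 V — the active assumption fails.
Re-solve with V_CE = 0.2 V. KCL at the emitter: V_E/R_E = (V_BB−0.7−V_E)/R_B + (V_CC−0.2−V_E)/R_C, giving V_E = 0.267 V.
I_C = (V_CC − 0.2 − V_E)/R_C = (7.4 − 0.267)/2.7 = 2.64 mA.
Check: I_B = (4 − 0.267)/120 = 0.0311 mA, and β·I_B = 3.11 mA > I_C, confirming saturation.

saturation; I_C ≈ 2.6 mA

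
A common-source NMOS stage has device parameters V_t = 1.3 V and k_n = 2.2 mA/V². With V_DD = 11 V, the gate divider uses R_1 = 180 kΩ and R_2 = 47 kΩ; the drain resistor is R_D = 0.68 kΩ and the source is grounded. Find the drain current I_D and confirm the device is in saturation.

V_G = V_DD·R_2/(R_1+R_2) = 11×47/227 = 2.28 V. With the source grounded, V_GS = V_G = 2.28 V.
Assume saturation: I_D = (k_n/2)(V_GS − V_t)² = (2.2/2)×(2.28 − 1.3)² = 1.1×0.978² = 1.05 mA.
V_DS = V_DD − I_D·R_D = 11 − 1.05×0.68 = 10.3 V.
Saturation requires V_DS ≥ V_GS − V_t = 0.978 V; 10.3 ≥ 0.978 ✓.

I_D ≈ 1.1 mA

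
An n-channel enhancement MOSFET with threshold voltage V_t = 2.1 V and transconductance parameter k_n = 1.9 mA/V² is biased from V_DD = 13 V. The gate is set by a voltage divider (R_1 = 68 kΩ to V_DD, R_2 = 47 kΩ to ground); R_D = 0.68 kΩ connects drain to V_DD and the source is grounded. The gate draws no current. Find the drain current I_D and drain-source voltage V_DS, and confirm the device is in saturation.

V_G = V_DD·R_2/(R_1+R_2) = 13×47/115 = 5.31 V. With the source grounded, V_GS = V_G = 5.31 V.
Assume saturation: I_D = (k_n/2)(V_GS − V_t)² = (1.9/2)×(5.31 − 2.1)² = 0.95×3.21² = 9.81 mA.
V_DS = V_DD − I_D·R_D = 13 − 9.81×0.68 = 6.33 V.
Saturation requires V_DS ≥ V_GS − V_t = 3.21 V; 6.33 ≥ 3.21 ✓.

I_D ≈ 9.8 mA, V_DS ≈ 6.3 V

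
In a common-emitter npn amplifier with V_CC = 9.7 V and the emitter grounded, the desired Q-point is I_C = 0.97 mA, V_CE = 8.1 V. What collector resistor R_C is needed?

Collector loop: V_CC = I_C·R_C + V_CE.
R_C = (V_CC − V_CE)/I_C = (9.7 − 8.1)/0.97 = 1.65 kΩ.

R_C ≈ 1.6 kΩ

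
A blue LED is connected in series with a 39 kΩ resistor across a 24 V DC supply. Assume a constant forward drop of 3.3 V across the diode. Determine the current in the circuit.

I ≈ 0.53 mA

KVL around the loop: 24 = V_D + I·R = 3.3 + I × 39 kΩ.
So I = (24 − 3.3) / 39 kΩ = 20.7 / 39 = 0.531 mA.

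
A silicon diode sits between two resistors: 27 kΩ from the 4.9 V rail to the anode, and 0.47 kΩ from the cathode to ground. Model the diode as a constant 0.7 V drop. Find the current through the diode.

The two resistors are in series with the diode, so KVL gives 4.9 = I·27 + 0.7 + I·0.47.
I = (4.9 − 0.7) / (27 + 0.47) kΩ = 4.2 / 27.5 = 0.153 mA.

I ≈ 0.15 mA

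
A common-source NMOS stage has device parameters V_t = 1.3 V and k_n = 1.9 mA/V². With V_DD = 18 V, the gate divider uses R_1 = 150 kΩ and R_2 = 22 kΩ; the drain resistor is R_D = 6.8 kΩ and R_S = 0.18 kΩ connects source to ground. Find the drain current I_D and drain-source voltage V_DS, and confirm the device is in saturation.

V_G = V_DD·R_2/(R_1+R_2) = 18×22/172 = 2.3 V.
Assume saturation: I_D = (k_n/2)(V_GS − V_t)² with V_GS = V_G − I_D·R_S = 2.3 − 0.18·I_D.
Substituting gives 0.0308·I_D² − 1.34·I_D + 0.954 = 0, with roots I_D = 0.723 or 42.9 mA.
The root I_D = 42.9 mA gives V_GS = -5.42 V ≤ V_t, so take I_D = 0.723 mA.
Then V_GS = 2.17 V and V_DS = V_DD − I_D(R_D+R_S) = 18 − 0.723×6.98 = 13 V.
Saturation requires V_DS ≥ V_GS − V_t = 0.872 V; 13 ≥ 0.872 ✓.

I_D ≈ 0.72 mA, V_DS ≈ 13 V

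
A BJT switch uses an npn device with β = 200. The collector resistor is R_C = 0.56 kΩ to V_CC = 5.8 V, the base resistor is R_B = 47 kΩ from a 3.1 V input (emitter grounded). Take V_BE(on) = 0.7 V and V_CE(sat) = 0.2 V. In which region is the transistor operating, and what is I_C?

Assume active: I_B = (3.1 − 0.7)/47 = 0.0511 mA, giving I_C = β·I_B = 10.2 mA.
But then V_CE = 5.8 − 10.2×0.56 = 0.0809 V < V_CE(sat) = 0.2 V — impossible in the active region.
So the transistor is saturated. With V_CE = 0.2 V, I_C = (V_CC − 0.2)/R_C = 5.6/0.56 = 10 mA.
Check: β·I_B = 10.2 mA > I_C = 10 mA, confirming saturation.

saturation; I_C ≈ 10 mA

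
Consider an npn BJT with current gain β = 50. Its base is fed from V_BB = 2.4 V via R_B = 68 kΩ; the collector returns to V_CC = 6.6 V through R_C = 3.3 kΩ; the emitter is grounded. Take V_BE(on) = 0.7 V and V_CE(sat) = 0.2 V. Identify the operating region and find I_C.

active; I_C ≈ 1.2 mA

Assume active. Base-emitter loop: I_B = (V_BB − V_BE)/R_B = (2.4 − 0.7)/68 = 0.025 mA.
I_C = β·I_B = 50×0.025 = 1.25 mA.
V_CE = V_CC − I_C·R_C = 6.6 − 1.25×3.3 = 2.47 V > V_CE(sat), so the active-region assumption holds.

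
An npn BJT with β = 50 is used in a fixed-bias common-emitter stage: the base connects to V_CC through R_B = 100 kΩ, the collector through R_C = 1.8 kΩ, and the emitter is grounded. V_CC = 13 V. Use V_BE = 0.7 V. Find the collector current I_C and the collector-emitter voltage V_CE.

Base loop: V_CC = I_B·R_B + V_BE, so I_B = (13 − 0.7)/100 kΩ = 0.123 mA.
In the active region I_C = β·I_B = 50 × 0.123 = 6.15 mA.
Collector loop: V_CE = V_CC − I_C·R_C = 13 − 6.15×1.8 = 1.93 V.
Since V_CE = 1.93 V > V_CE(sat) ≈ 0.2 V, the transistor is in the active region as assumed.

I_C ≈ 6.2 mA, V_CE ≈ 1.9 V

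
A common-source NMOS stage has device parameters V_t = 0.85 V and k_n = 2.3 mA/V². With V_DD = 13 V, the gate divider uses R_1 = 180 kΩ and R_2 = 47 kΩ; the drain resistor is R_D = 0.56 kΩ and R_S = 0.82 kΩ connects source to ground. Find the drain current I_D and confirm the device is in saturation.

V_G = V_DD·R_2/(R_1+R_2) = 13×47/227 = 2.69 V.
Assume saturation: I_D = (k_n/2)(V_GS − V_t)² with V_GS = V_G − I_D·R_S = 2.69 − 0.82·I_D.
Substituting gives 0.773·I_D² − 4.47·I_D + 3.9 = 0, with roots I_D = 1.07 or 4.72 mA.
The root I_D = 4.72 mA gives V_GS = -1.17 V ≤ V_t, so take I_D = 1.07 mA.
Then V_GS = 1.81 V and V_DS = V_DD − I_D(R_D+R_S) = 13 − 1.07×1.38 = 11.5 V.
Saturation requires V_DS ≥ V_GS − V_t = 0.964 V; 11.5 ≥ 0.964 ✓.

I_D ≈ 1.1 mA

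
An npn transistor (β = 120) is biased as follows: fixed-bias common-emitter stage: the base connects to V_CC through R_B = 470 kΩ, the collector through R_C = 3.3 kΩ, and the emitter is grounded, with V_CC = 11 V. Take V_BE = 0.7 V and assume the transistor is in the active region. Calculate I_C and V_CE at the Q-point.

Base loop: V_CC = I_B·R_B + V_BE, so I_B = (11 − 0.7)/470 kΩ = 0.0219 mA.
In the active region I_C = β·I_B = 120 × 0.0219 = 2.63 mA.
Collector loop: V_CE = V_CC − I_C·R_C = 11 − 2.63×3.3 = 2.32 V.
Since V_CE = 2.32 V > V_CE(sat) ≈ 0.2 V, the transistor is in the active region as assumed.

I_C ≈ 2.6 mA, V_CE ≈ 2.3 V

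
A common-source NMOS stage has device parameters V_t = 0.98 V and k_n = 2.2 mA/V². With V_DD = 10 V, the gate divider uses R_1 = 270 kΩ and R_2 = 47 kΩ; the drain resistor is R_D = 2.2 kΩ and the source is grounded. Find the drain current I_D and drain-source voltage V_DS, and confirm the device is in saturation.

V_G = V_DD·R_2/(R_1+R_2) = 10×47/317 = 1.48 V. With the source grounded, V_GS = V_G = 1.48 V.
Assume saturation: I_D = (k_n/2)(V_GS − V_t)² = (2.2/2)×(1.48 − 0.98)² = 1.1×0.503² = 0.278 mA.
V_DS = V_DD − I_D·R_D = 10 − 0.278×2.2 = 9.39 V.
Saturation requires V_DS ≥ V_GS − V_t = 0.503 V; 9.39 ≥ 0.503 ✓.

I_D ≈ 0.28 mA, V_DS ≈ 9.4 V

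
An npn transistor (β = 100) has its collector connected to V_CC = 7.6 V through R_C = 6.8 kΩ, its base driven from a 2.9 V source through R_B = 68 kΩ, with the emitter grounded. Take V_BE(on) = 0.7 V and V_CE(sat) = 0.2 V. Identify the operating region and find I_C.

saturation; I_C ≈ 1.1 mA

Assume active: I_B = (2.9 − 0.7)/68 = 0.0324 mA, giving I_C = β·I_B = 3.24 mA.
But then V_CE = 7.6 − 3.24×6.8 = -14.4 V < V_CE(sat) = 0.2 V — impossible in the active region.
So the transistor is saturated. With V_CE = 0.2 V, I_C = (V_CC − 0.2)/R_C = 7.4/6.8 = 1.09 mA.
Check: β·I_B = 3.24 mA > I_C = 1.09 mA, confirming saturation.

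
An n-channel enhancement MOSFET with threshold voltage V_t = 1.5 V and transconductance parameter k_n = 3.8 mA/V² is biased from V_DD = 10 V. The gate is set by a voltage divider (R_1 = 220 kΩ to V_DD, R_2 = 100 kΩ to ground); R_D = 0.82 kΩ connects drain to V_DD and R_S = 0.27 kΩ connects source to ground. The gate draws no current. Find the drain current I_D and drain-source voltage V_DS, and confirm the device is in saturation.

V_G = V_DD·R_2/(R_1+R_2) = 10×100/320 = 3.12 V.
Assume saturation: I_D = (k_n/2)(V_GS − V_t)² with V_GS = V_G − I_D·R_S = 3.12 − 0.27·I_D.
Substituting gives 0.139·I_D² − 2.67·I_D + 5.02 = 0, with roots I_D = 2.11 or 17.1 mA.
The root I_D = 17.1 mA gives V_GS = -1.5 V ≤ V_t, so take I_D = 2.11 mA.
Then V_GS = 2.55 V and V_DS = V_DD − I_D(R_D+R_S) = 10 − 2.11×1.09 = 7.7 V.
Saturation requires V_DS ≥ V_GS − V_t = 1.05 V; 7.7 ≥ 1.05 ✓.

I_D ≈ 2.1 mA, V_DS ≈ 7.7 V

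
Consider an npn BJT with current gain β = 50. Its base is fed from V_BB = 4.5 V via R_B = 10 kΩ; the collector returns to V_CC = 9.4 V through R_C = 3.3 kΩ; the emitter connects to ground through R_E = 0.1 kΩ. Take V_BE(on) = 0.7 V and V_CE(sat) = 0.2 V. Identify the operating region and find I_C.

Assume active: I_B = (4.5 − 0.7)/(10 + 51×0.1) = 0.252 mA, I_C = β·I_B = 12.6 mA.
Then V_CE = 9.4 − 12.6×3.3 − 12.8×0.1 = -33.4 V < 0.2 V — the active assumption fails.
Re-solve with V_CE = 0.2 V. KCL at the emitter: V_E/R_E = (V_BB−0.7−V_E)/R_B + (V_CC−0.2−V_E)/R_C, giving V_E = 0.305 V.
I_C = (V_CC − 0.2 − V_E)/R_C = (9.2 − 0.305)/3.3 = 2.7 mA.
Check: I_B = (3.8 − 0.305)/10 = 0.35 mA, and β·I_B = 17.5 mA > I_C, confirming saturation.

saturation; I_C ≈ 2.7 mA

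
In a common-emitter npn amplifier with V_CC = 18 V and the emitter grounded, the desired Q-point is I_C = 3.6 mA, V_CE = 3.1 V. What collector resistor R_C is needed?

R_C ≈ 4.1 kΩ

Collector loop: V_CC = I_C·R_C + V_CE.
R_C = (V_CC − V_CE)/I_C = (18 − 3.1)/3.6 = 4.14 kΩ.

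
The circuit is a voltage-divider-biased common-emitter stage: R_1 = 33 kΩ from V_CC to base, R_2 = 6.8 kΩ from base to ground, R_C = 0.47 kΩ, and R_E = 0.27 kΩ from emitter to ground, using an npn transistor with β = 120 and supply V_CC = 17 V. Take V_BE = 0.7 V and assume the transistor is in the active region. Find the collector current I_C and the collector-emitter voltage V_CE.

I_C ≈ 6.9 mA, V_CE ≈ 12 V

Thevenize the base divider: V_Th = V_CC·R_2/(R_1+R_2) = 17×6.8/39.8 = 2.9 V, R_Th = R_1‖R_2 = 5.64 kΩ.
Base-emitter loop: V_Th = I_B·R_Th + V_BE + (β+1)I_B·R_E, so I_B = (2.9 − 0.7) / (5.64 + 121×0.27) = 0.0575 mA.
I_C = β·I_B = 120×0.0575 = 6.91 mA, and I_E = (β+1)I_B = 6.96 mA.
V_CE = V_CC − I_C·R_C − I_E·R_E = 17 − 6.91×0.47 − 6.96×0.27 = 11.9 V.
V_CE = 11.9 V > 0.2 V confirms active-region operation.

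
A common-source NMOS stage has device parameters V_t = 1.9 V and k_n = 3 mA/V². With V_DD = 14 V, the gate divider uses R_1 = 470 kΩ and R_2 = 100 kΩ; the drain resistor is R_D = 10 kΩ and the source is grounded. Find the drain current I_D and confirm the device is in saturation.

V_G = V_DD·R_2/(R_1+R_2) = 14×100/570 = 2.46 V. With the source grounded, V_GS = V_G = 2.46 V.
Assume saturation: I_D = (k_n/2)(V_GS − V_t)² = (3/2)×(2.46 − 1.9)² = 1.5×0.556² = 0.464 mA.
V_DS = V_DD − I_D·R_D = 14 − 0.464×10 = 9.36 V.
Saturation requires V_DS ≥ V_GS − V_t = 0.556 V; 9.36 ≥ 0.556 ✓.

I_D ≈ 0.46 mA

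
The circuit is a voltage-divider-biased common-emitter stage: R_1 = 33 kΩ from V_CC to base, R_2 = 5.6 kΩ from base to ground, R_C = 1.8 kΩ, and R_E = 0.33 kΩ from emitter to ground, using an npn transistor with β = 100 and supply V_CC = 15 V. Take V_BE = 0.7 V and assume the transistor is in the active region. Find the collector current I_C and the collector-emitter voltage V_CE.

Thevenize the base divider: V_Th = V_CC·R_2/(R_1+R_2) = 15×5.6/38.6 = 2.18 V, R_Th = R_1‖R_2 = 4.79 kΩ.
Base-emitter loop: V_Th = I_B·R_Th + V_BE + (β+1)I_B·R_E, so I_B = (2.18 − 0.7) / (4.79 + 101×0.33) = 0.0387 mA.
I_C = β·I_B = 100×0.0387 = 3.87 mA, and I_E = (β+1)I_B = 3.91 mA.
V_CE = V_CC − I_C·R_C − I_E·R_E = 15 − 3.87×1.8 − 3.91×0.33 = 6.74 V.
V_CE = 6.74 V > 0.2 V confirms active-region operation.

I_C ≈ 3.9 mA, V_CE ≈ 6.7 V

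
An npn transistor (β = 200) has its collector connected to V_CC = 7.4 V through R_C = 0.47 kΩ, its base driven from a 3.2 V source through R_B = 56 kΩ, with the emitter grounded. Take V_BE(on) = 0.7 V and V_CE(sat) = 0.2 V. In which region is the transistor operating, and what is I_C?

Assume active. Base-emitter loop: I_B = (V_BB − V_BE)/R_B = (3.2 − 0.7)/56 = 0.0446 mA.
I_C = β·I_B = 200×0.0446 = 8.93 mA.
V_CE = V_CC − I_C·R_C = 7.4 − 8.93×0.47 = 3.2 V > V_CE(sat), so the active-region assumption holds.

active; I_C ≈ 8.9 mA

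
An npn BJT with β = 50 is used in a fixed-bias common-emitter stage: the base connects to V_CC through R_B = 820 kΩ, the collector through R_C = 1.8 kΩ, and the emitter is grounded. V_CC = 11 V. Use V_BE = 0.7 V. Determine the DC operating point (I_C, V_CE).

Base loop: V_CC = I_B·R_B + V_BE, so I_B = (11 − 0.7)/820 kΩ = 0.0126 mA.
In the active region I_C = β·I_B = 50 × 0.0126 = 0.628 mA.
Collector loop: V_CE = V_CC − I_C·R_C = 11 − 0.628×1.8 = 9.87 V.
Since V_CE = 9.87 V > V_CE(sat) ≈ 0.2 V, the transistor is in the active region as assumed.

I_C ≈ 0.63 mA, V_CE ≈ 9.9 V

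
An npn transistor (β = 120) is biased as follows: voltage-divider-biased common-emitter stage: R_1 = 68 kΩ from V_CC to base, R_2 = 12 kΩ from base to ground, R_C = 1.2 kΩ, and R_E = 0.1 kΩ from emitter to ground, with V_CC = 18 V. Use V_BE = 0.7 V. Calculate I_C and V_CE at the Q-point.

Thevenize the base divider: V_Th = V_CC·R_2/(R_1+R_2) = 18×12/80 = 2.7 V, R_Th = R_1‖R_2 = 10.2 kΩ.
Base-emitter loop: V_Th = I_B·R_Th + V_BE + (β+1)I_B·R_E, so I_B = (2.7 − 0.7) / (10.2 + 121×0.1) = 0.0897 mA.
I_C = β·I_B = 120×0.0897 = 10.8 mA, and I_E = (β+1)I_B = 10.9 mA.
V_CE = V_CC − I_C·R_C − I_E·R_E = 18 − 10.8×1.2 − 10.9×0.1 = 4 V.
V_CE = 4 V > 0.2 V confirms active-region operation.

I_C ≈ 11 mA, V_CE ≈ 4 V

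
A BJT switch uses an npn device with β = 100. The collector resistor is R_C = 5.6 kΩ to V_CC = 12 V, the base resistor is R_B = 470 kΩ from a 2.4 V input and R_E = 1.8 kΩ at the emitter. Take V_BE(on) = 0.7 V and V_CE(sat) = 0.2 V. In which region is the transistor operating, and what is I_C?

Assume active. Base-emitter loop: I_B = (V_BB − V_BE)/(R_B + (β+1)R_E) = (2.4 − 0.7)/(470 + 101×1.8) = 0.00261 mA.
I_C = β·I_B = 100×0.00261 = 0.261 mA.
V_CE = V_CC − I_C·R_C − I_E·R_E = 12 − 0.261×5.6 − 0.263×1.8 = 10.1 V > V_CE(sat), so the active-region assumption holds.

active; I_C ≈ 0.26 mA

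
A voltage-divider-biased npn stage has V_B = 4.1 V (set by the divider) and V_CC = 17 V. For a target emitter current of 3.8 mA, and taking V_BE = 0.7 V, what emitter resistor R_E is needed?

V_E = V_B − V_BE = 4.1 − 0.7 = 3.4 V.
R_E = V_E / I_E = 3.4 / 3.8 = 0.895 kΩ.

R_E ≈ 0.89 kΩ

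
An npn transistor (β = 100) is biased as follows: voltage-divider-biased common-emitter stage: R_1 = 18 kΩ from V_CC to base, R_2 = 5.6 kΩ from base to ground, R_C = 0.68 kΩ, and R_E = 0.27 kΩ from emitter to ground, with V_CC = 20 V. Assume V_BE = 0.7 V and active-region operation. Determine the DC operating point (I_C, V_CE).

Thevenize the base divider: V_Th = V_CC·R_2/(R_1+R_2) = 20×5.6/23.6 = 4.75 V, R_Th = R_1‖R_2 = 4.27 kΩ.
Base-emitter loop: V_Th = I_B·R_Th + V_BE + (β+1)I_B·R_E, so I_B = (4.75 − 0.7) / (4.27 + 101×0.27) = 0.128 mA.
I_C = β·I_B = 100×0.128 = 12.8 mA, and I_E = (β+1)I_B = 13 mA.
V_CE = V_CC − I_C·R_C − I_E·R_E = 20 − 12.8×0.68 − 13×0.27 = 7.78 V.
V_CE = 7.78 V > 0.2 V confirms active-region operation.

I_C ≈ 13 mA, V_CE ≈ 7.8 V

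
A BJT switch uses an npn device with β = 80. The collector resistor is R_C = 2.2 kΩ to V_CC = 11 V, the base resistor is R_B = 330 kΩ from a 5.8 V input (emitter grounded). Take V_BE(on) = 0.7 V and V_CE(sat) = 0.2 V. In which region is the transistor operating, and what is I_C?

active; I_C ≈ 1.2 mA

Assume active. Base-emitter loop: I_B = (V_BB − V_BE)/R_B = (5.8 − 0.7)/330 = 0.0155 mA.
I_C = β·I_B = 80×0.0155 = 1.24 mA.
V_CE = V_CC − I_C·R_C = 11 − 1.24×2.2 = 8.28 V > V_CE(sat), so the active-region assumption holds.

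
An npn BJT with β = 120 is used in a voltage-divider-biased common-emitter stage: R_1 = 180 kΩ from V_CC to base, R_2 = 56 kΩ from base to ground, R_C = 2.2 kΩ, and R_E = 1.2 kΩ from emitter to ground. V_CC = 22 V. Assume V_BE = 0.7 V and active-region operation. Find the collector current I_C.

I_C ≈ 2.9 mA

Thevenize the base divider: V_Th = V_CC·R_2/(R_1+R_2) = 22×56/236 = 5.22 V, R_Th = R_1‖R_2 = 42.7 kΩ.
Base-emitter loop: V_Th = I_B·R_Th + V_BE + (β+1)I_B·R_E, so I_B = (5.22 − 0.7) / (42.7 + 121×1.2) = 0.0241 mA.
I_C = β·I_B = 120×0.0241 = 2.89 mA, and I_E = (β+1)I_B = 2.91 mA.
V_CE = V_CC − I_C·R_C − I_E·R_E = 22 − 2.89×2.2 − 2.91×1.2 = 12.2 V.
V_CE = 12.2 V > 0.2 V confirms active-region operation.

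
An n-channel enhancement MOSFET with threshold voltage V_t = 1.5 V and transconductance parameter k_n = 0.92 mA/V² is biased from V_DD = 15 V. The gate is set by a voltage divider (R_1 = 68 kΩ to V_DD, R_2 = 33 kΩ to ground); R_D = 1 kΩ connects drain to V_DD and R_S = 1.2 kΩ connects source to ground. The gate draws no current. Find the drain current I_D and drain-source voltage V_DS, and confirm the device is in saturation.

V_G = V_DD·R_2/(R_1+R_2) = 15×33/101 = 4.9 V.
Assume saturation: I_D = (k_n/2)(V_GS − V_t)² with V_GS = V_G − I_D·R_S = 4.9 − 1.2·I_D.
Substituting gives 0.662·I_D² − 4.75·I_D + 5.32 = 0, with roots I_D = 1.39 or 5.79 mA.
The root I_D = 5.79 mA gives V_GS = -2.05 V ≤ V_t, so take I_D = 1.39 mA.
Then V_GS = 3.24 V and V_DS = V_DD − I_D(R_D+R_S) = 15 − 1.39×2.2 = 11.9 V.
Saturation requires V_DS ≥ V_GS − V_t = 1.74 V; 11.9 ≥ 1.74 ✓.

I_D ≈ 1.4 mA, V_DS ≈ 12 V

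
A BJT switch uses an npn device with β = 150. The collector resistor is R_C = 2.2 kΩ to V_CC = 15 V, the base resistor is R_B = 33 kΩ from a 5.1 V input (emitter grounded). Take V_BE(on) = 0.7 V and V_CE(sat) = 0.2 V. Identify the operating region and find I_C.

Assume active: I_B = (5.1 − 0.7)/33 = 0.133 mA, giving I_C = β·I_B = 20 mA.
But then V_CE = 15 − 20×2.2 = -29 V < V_CE(sat) = 0.2 V — impossible in the active region.
So the transistor is saturated. With V_CE = 0.2 V, I_C = (V_CC − 0.2)/R_C = 14.8/2.2 = 6.73 mA.
Check: β·I_B = 20 mA > I_C = 6.73 mA, confirming saturation.

saturation; I_C ≈ 6.7 mA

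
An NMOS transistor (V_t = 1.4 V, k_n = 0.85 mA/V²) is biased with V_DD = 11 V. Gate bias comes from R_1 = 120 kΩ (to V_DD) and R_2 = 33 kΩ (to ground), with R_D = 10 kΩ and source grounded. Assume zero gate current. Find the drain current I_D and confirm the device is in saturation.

V_G = V_DD·R_2/(R_1+R_2) = 11×33/153 = 2.37 V. With the source grounded, V_GS = V_G = 2.37 V.
Assume saturation: I_D = (k_n/2)(V_GS − V_t)² = (0.85/2)×(2.37 − 1.4)² = 0.425×0.973² = 0.402 mA.
V_DS = V_DD − I_D·R_D = 11 − 0.402×10 = 6.98 V.
Saturation requires V_DS ≥ V_GS − V_t = 0.973 V; 6.98 ≥ 0.973 ✓.

I_D ≈ 0.4 mA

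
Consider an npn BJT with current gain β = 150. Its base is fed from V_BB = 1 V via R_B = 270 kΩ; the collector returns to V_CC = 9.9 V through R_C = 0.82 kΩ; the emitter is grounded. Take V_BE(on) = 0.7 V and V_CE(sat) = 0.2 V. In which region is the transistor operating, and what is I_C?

active; I_C ≈ 0.17 mA

Assume active. Base-emitter loop: I_B = (V_BB − V_BE)/R_B = (1 − 0.7)/270 = 0.00111 mA.
I_C = β·I_B = 150×0.00111 = 0.167 mA.
V_CE = V_CC − I_C·R_C = 9.9 − 0.167×0.82 = 9.76 V > V_CE(sat), so the active-region assumption holds.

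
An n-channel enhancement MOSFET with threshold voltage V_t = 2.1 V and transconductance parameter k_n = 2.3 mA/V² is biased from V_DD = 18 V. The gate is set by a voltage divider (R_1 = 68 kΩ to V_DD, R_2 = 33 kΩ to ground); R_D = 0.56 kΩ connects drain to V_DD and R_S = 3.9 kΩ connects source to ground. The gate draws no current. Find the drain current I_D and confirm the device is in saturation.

V_G = V_DD·R_2/(R_1+R_2) = 18×33/101 = 5.88 V.
Assume saturation: I_D = (k_n/2)(V_GS − V_t)² with V_GS = V_G − I_D·R_S = 5.88 − 3.9·I_D.
Substituting gives 17.5·I_D² − 34.9·I_D + 16.4 = 0, with roots I_D = 0.761 or 1.24 mA.
The root I_D = 1.24 mA gives V_GS = 1.06 V ≤ V_t, so take I_D = 0.761 mA.
Then V_GS = 2.91 V and V_DS = V_DD − I_D(R_D+R_S) = 18 − 0.761×4.46 = 14.6 V.
Saturation requires V_DS ≥ V_GS − V_t = 0.813 V; 14.6 ≥ 0.813 ✓.

I_D ≈ 0.76 mA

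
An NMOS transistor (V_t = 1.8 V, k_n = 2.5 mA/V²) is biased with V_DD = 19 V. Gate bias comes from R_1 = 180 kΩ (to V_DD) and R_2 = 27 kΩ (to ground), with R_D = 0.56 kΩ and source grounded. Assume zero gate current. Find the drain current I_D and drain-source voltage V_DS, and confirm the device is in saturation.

V_G = V_DD·R_2/(R_1+R_2) = 19×27/207 = 2.48 V. With the source grounded, V_GS = V_G = 2.48 V.
Assume saturation: I_D = (k_n/2)(V_GS − V_t)² = (2.5/2)×(2.48 − 1.8)² = 1.25×0.678² = 0.575 mA.
V_DS = V_DD − I_D·R_D = 19 − 0.575×0.56 = 18.7 V.
Saturation requires V_DS ≥ V_GS − V_t = 0.678 V; 18.7 ≥ 0.678 ✓.

I_D ≈ 0.58 mA, V_DS ≈ 19 V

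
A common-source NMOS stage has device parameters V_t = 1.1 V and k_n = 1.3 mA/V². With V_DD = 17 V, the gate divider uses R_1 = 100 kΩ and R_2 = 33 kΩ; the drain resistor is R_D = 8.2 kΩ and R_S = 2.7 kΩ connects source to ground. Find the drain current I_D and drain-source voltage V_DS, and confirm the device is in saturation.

I_D ≈ 0.76 mA, V_DS ≈ 8.8 V

V_G = V_DD·R_2/(R_1+R_2) = 17×33/133 = 4.22 V.
Assume saturation: I_D = (k_n/2)(V_GS − V_t)² with V_GS = V_G − I_D·R_S = 4.22 − 2.7·I_D.
Substituting gives 4.74·I_D² − 11.9·I_D + 6.32 = 0, with roots I_D = 0.756 or 1.77 mA.
The root I_D = 1.77 mA gives V_GS = -0.548 V ≤ V_t, so take I_D = 0.756 mA.
Then V_GS = 2.18 V and V_DS = V_DD − I_D(R_D+R_S) = 17 − 0.756×10.9 = 8.76 V.
Saturation requires V_DS ≥ V_GS − V_t = 1.08 V; 8.76 ≥ 1.08 ✓.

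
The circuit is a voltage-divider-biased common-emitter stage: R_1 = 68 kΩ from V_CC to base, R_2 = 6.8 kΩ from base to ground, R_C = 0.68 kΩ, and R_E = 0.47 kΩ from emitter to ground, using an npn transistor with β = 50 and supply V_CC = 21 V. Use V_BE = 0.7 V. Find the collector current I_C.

I_C ≈ 2 mA

Thevenize the base divider: V_Th = V_CC·R_2/(R_1+R_2) = 21×6.8/74.8 = 1.91 V, R_Th = R_1‖R_2 = 6.18 kΩ.
Base-emitter loop: V_Th = I_B·R_Th + V_BE + (β+1)I_B·R_E, so I_B = (1.91 − 0.7) / (6.18 + 51×0.47) = 0.0401 mA.
I_C = β·I_B = 50×0.0401 = 2.01 mA, and I_E = (β+1)I_B = 2.05 mA.
V_CE = V_CC − I_C·R_C − I_E·R_E = 21 − 2.01×0.68 − 2.05×0.47 = 18.7 V.
V_CE = 18.7 V > 0.2 V confirms active-region operation.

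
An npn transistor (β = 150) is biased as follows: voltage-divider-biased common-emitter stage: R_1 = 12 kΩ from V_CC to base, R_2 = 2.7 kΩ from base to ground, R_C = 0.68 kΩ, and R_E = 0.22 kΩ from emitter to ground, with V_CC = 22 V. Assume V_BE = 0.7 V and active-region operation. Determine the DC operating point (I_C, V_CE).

Thevenize the base divider: V_Th = V_CC·R_2/(R_1+R_2) = 22×2.7/14.7 = 4.04 V, R_Th = R_1‖R_2 = 2.2 kΩ.
Base-emitter loop: V_Th = I_B·R_Th + V_BE + (β+1)I_B·R_E, so I_B = (4.04 − 0.7) / (2.2 + 151×0.22) = 0.0943 mA.
I_C = β·I_B = 150×0.0943 = 14.1 mA, and I_E = (β+1)I_B = 14.2 mA.
V_CE = V_CC − I_C·R_C − I_E·R_E = 22 − 14.1×0.68 − 14.2×0.22 = 9.25 V.
V_CE = 9.25 V > 0.2 V confirms active-region operation.

I_C ≈ 14 mA, V_CE ≈ 9.2 V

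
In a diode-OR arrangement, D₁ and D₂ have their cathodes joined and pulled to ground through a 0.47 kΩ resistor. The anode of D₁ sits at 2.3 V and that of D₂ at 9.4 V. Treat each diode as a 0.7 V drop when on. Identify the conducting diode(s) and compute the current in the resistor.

Only D₂ conducts; I_R ≈ 19 mA

Assume both conduct. Then node N would need to be at both 2.3−0.7 = 1.6 V and 9.4−0.7 = 8.7 V, which is impossible.
Assume only D₂ conducts: V_N = 9.4 − 0.7 = 8.7 V, so I_R = 8.7/0.47 = 18.5 mA.
Check D₁: its anode-to-cathode voltage is 2.3 − 8.7 = -6.4 V < 0.7 V, so it is off. The assumption is consistent.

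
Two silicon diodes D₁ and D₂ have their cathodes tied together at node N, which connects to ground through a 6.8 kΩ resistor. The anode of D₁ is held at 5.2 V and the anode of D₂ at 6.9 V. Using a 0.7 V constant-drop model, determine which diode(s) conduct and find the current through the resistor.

Only D₂ conducts; I_R ≈ 0.91 mA

Assume both conduct. Then node N would need to be at both 5.2−0.7 = 4.5 V and 6.9−0.7 = 6.2 V, which is impossible.
Assume only D₂ conducts: V_N = 6.9 − 0.7 = 6.2 V, so I_R = 6.2/6.8 = 0.912 mA.
Check D₁: its anode-to-cathode voltage is 5.2 − 6.2 = -1 V < 0.7 V, so it is off. The assumption is consistent.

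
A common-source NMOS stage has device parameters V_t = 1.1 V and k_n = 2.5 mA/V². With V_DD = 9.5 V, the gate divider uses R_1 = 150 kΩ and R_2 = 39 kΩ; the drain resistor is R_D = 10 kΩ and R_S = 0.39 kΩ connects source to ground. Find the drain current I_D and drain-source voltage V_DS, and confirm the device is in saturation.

I_D ≈ 0.53 mA, V_DS ≈ 4 V

V_G = V_DD·R_2/(R_1+R_2) = 9.5×39/189 = 1.96 V.
Assume saturation: I_D = (k_n/2)(V_GS − V_t)² with V_GS = V_G − I_D·R_S = 1.96 − 0.39·I_D.
Substituting gives 0.19·I_D² − 1.84·I_D + 0.925 = 0, with roots I_D = 0.532 or 9.14 mA.
The root I_D = 9.14 mA gives V_GS = -1.6 V ≤ V_t, so take I_D = 0.532 mA.
Then V_GS = 1.75 V and V_DS = V_DD − I_D(R_D+R_S) = 9.5 − 0.532×10.4 = 3.97 V.
Saturation requires V_DS ≥ V_GS − V_t = 0.653 V; 3.97 ≥ 0.653 ✓.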